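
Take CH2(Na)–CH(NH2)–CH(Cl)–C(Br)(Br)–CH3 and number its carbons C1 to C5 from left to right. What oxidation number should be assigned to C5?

Assign +1 per bond to O/N/halogen, −1 per bond to H or an electropositive element, and 0 per bond to carbon.
C5 has one bond to C (0), one bond to H (-1), one bond to H (-1), one bond to H (-1).
Oxidation state = 0 − 1 − 1 − 1 = -3.

-3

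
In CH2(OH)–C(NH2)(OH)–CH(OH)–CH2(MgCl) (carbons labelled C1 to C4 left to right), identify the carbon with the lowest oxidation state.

Tallying each carbon's bonds:
C1: 1C, 2H, 1O → 0 − 2 + 1 = -1
C2: 2C, 1O, 1N → 0 + 1 + 1 = +2
C3: 2C, 1H, 1O → 0 − 1 + 1 = 0
C4: 1C, 2H, 1Mg → 0 − 2 − 1 = -3
The most reduced carbon is C4 at -3.

C4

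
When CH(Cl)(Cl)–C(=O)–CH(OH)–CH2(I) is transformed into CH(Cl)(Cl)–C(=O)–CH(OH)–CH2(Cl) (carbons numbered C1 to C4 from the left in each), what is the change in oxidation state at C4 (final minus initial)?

0

Before: C4 has 1 bond to C, 2 bonds to H, 1 bond to I → oxidation state -1.
After: C4 has 1 bond to C, 2 bonds to H, 1 bond to Cl → oxidation state -1.
Δ = -1 − (-1) = 0, so no net redox change at C4.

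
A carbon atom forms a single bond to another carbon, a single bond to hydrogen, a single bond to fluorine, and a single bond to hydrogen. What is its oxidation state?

-1

Each bond to a more electronegative atom (O, N, halogen) counts +1, each bond to a less electronegative atom (H, metal, B, Si) counts −1, and each C–C bond counts 0.
The carbon has one bond to C (0), one bond to F (+1), one bond to H (-1), one bond to H (-1).
Oxidation state = 0 + 1 − 1 − 1 = -1.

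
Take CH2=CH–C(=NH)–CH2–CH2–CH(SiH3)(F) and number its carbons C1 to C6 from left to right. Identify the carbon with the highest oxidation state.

Assign +1 per bond to O/N/halogen, −1 per bond to H or an electropositive element, and 0 per bond to carbon. Tallying each carbon:
C1: 2C, 2H → 0 − 2 = -2
C2: 3C, 1H → 0 − 1 = -1
C3: 2C, 2N → 0 + 2 = +2
C4: 2C, 2H → 0 − 2 = -2
C5: 2C, 2H → 0 − 2 = -2
C6: 1C, 1H, 1F, 1Si → 0 − 1 + 1 − 1 = -1
The most oxidised carbon is C3 at +2.

C3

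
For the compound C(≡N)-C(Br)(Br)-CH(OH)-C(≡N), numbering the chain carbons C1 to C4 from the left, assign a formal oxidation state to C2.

+2

C2 has one bond to C (0), one bond to C (0), one bond to Br (+1), one bond to Br (+1).
Oxidation state = 0 + 0 + 1 + 1 = +2.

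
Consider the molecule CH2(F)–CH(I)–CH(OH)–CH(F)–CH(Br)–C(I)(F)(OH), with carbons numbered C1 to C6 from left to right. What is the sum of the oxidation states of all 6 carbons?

+2

Count +1 for every bond to an atom more electronegative than carbon and −1 for every bond to one less electronegative; C–C bonds are 0. Tallying each carbon:
C1: 1C, 2H, 1F → 0 − 2 + 1 = -1
C2: 2C, 1H, 1I → 0 − 1 + 1 = 0
C3: 2C, 1H, 1O → 0 − 1 + 1 = 0
C4: 2C, 1H, 1F → 0 − 1 + 1 = 0
C5: 2C, 1H, 1Br → 0 − 1 + 1 = 0
C6: 1C, 1O, 1F, 1I → 0 + 1 + 1 + 1 = +3
Sum = -1 + 0 + 0 + 0 + 0 + 3 = +2.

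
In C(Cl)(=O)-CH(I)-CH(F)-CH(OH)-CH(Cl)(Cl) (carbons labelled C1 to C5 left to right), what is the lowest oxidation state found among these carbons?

0

Count +1 for every bond to an atom more electronegative than carbon and −1 for every bond to one less electronegative; C–C bonds are 0. Tallying each carbon:
C1: 1C, 2O, 1Cl → 0 + 2 + 1 = +3
C2: 2C, 1H, 1I → 0 − 1 + 1 = 0
C3: 2C, 1H, 1F → 0 − 1 + 1 = 0
C4: 2C, 1H, 1O → 0 − 1 + 1 = 0
C5: 1C, 1H, 2Cl → 0 − 1 + 2 = +1
The lowest value is 0.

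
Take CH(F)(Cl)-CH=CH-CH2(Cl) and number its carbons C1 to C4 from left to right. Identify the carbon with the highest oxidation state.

Tallying each carbon's bonds:
C1: 1C, 1H, 1F, 1Cl → 0 − 1 + 1 + 1 = +1
C2: 3C, 1H → 0 − 1 = -1
C3: 3C, 1H → 0 − 1 = -1
C4: 1C, 2H, 1Cl → 0 − 2 + 1 = -1
The most oxidised carbon is C1 at +1.

C1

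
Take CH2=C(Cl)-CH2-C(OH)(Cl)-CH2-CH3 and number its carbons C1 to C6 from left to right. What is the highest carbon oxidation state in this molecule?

Bonds to more-electronegative neighbours contribute +1 each, bonds to H or metals contribute −1 each, and C–C bonds contribute 0. Tallying each carbon:
C1: 2C, 2H → 0 − 2 = -2
C2: 3C, 1Cl → 0 + 1 = +1
C3: 2C, 2H → 0 − 2 = -2
C4: 2C, 1O, 1Cl → 0 + 1 + 1 = +2
C5: 2C, 2H → 0 − 2 = -2
C6: 1C, 3H → 0 − 3 = -3
The highest value is +2.

+2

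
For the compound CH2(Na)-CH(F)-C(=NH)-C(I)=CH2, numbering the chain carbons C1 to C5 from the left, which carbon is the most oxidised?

C3

Assign +1 per bond to O/N/halogen, −1 per bond to H or an electropositive element, and 0 per bond to carbon. Tallying each carbon:
C1: 1C, 2H, 1Na → 0 − 2 − 1 = -3
C2: 2C, 1H, 1F → 0 − 1 + 1 = 0
C3: 2C, 2N → 0 + 2 = +2
C4: 3C, 1I → 0 + 1 = +1
C5: 2C, 2H → 0 − 2 = -2
The most oxidised carbon is C3 at +2.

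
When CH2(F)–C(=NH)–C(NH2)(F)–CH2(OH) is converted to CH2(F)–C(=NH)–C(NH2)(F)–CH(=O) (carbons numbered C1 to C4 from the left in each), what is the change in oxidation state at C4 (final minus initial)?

Before: C4 has 1 bond to C, 2 bonds to H, 1 bond to O → oxidation state -1.
After: C4 has 1 bond to C, 1 bond to H, 2 bonds to O → oxidation state +1.
Δ = +1 − (-1) = +2, so this is an oxidation at C4.

+2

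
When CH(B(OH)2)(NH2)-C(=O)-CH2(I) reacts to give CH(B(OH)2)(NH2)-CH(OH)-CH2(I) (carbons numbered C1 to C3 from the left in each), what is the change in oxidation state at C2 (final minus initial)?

Before: C2 has 2 bonds to C, 2 bonds to O → oxidation state +2.
After: C2 has 2 bonds to C, 1 bond to H, 1 bond to O → oxidation state 0.
Δ = 0 − (+2) = -2, so this is a reduction at C2.

-2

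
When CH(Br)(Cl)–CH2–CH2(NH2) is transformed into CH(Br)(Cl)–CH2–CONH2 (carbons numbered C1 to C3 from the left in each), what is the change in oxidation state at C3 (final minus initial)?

+4

Before: C3 has 1 bond to C, 2 bonds to H, 1 bond to N → oxidation state -1.
After: C3 has 1 bond to C, 2 bonds to O, 1 bond to N → oxidation state +3.
Δ = +3 − (-1) = +4, so this is an oxidation at C3.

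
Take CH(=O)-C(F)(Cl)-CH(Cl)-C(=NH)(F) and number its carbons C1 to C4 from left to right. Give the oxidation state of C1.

Count +1 for every bond to an atom more electronegative than carbon and −1 for every bond to one less electronegative; C–C bonds are 0.
C1 has one bond to C (0), a double bond to O (2×+1 = +2), one bond to H (-1).
Oxidation state = 0 + 2 − 1 = +1.

+1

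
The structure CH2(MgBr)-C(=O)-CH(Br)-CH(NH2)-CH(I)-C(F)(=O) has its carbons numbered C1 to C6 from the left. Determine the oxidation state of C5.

0

C5 has one bond to C (0), one bond to C (0), one bond to I (+1), one bond to H (-1).
Oxidation state = 0 + 0 + 1 − 1 = 0.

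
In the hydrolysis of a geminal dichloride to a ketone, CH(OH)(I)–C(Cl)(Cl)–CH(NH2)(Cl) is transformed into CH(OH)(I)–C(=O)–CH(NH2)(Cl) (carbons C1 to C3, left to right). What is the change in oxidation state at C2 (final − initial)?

0

Before: C2 has 2 bonds to C, 2 bonds to Cl → oxidation state +2.
After: C2 has 2 bonds to C, 2 bonds to O → oxidation state +2.
Δ = +2 − (+2) = 0, so no net redox change at C2.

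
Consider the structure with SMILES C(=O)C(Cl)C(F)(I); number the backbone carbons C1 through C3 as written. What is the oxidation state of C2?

C2 has one bond to C (0), one bond to C (0), one bond to H (-1), one bond to Cl (+1).
Oxidation state = 0 + 0 − 1 + 1 = 0.

0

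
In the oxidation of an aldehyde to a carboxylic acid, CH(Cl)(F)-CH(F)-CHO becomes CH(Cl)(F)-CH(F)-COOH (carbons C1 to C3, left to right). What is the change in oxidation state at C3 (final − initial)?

Before: C3 has 1 bond to C, 1 bond to H, 2 bonds to O → oxidation state +1.
After: C3 has 1 bond to C, 3 bonds to O → oxidation state +3.
Δ = +3 − (+1) = +2, so this is an oxidation at C3.

+2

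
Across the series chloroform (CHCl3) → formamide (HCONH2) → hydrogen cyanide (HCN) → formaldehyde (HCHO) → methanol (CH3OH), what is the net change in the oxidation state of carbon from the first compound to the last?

Carbon oxidation states along the series — chloroform: +2, formamide: +2, hydrogen cyanide: +2, formaldehyde: 0, methanol: -2.
Net change = -2 − (+2) = -4.

-4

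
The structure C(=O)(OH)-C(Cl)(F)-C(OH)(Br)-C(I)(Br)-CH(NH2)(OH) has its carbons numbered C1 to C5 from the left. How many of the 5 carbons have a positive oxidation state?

5

Tallying each carbon's bonds:
C1: 1C, 3O → 0 + 3 = +3
C2: 2C, 1F, 1Cl → 0 + 1 + 1 = +2
C3: 2C, 1O, 1Br → 0 + 1 + 1 = +2
C4: 2C, 1Br, 1I → 0 + 1 + 1 = +2
C5: 1C, 1H, 1O, 1N → 0 − 1 + 1 + 1 = +1
5 carbons (C1, C2, C3, C4, C5) meet the condition.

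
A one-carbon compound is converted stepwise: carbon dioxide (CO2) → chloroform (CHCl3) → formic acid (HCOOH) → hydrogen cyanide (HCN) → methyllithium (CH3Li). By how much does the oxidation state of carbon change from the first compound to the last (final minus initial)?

-8

Carbon oxidation states along the series — carbon dioxide: +4, chloroform: +2, formic acid: +2, hydrogen cyanide: +2, methyllithium: -4.
Net change = -4 − (+4) = -8.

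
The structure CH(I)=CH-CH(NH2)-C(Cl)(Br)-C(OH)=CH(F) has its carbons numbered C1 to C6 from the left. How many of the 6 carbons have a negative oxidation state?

Tallying each carbon's bonds:
C1: 2C, 1H, 1I → 0 − 1 + 1 = 0
C2: 3C, 1H → 0 − 1 = -1
C3: 2C, 1H, 1N → 0 − 1 + 1 = 0
C4: 2C, 1Cl, 1Br → 0 + 1 + 1 = +2
C5: 3C, 1O → 0 + 1 = +1
C6: 2C, 1H, 1F → 0 − 1 + 1 = 0
1 carbon (C2) meets the condition.

1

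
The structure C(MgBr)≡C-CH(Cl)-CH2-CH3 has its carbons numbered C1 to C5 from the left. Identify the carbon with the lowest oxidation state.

C5

Tallying each carbon's bonds:
C1: 3C, 1Mg → 0 − 1 = -1
C2: 4C → 0 = 0
C3: 2C, 1H, 1Cl → 0 − 1 + 1 = 0
C4: 2C, 2H → 0 − 2 = -2
C5: 1C, 3H → 0 − 3 = -3
The most reduced carbon is C5 at -3.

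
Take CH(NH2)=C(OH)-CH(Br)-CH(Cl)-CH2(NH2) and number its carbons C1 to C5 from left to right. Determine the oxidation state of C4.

0

C4 has one bond to C (0), one bond to C (0), one bond to H (-1), one bond to Cl (+1).
Oxidation state = 0 + 0 − 1 + 1 = 0.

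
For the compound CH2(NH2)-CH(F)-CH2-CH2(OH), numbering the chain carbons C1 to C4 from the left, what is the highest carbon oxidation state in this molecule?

0

Tallying each carbon's bonds:
C1: 1C, 2H, 1N → 0 − 2 + 1 = -1
C2: 2C, 1H, 1F → 0 − 1 + 1 = 0
C3: 2C, 2H → 0 − 2 = -2
C4: 1C, 2H, 1O → 0 − 2 + 1 = -1
The highest value is 0.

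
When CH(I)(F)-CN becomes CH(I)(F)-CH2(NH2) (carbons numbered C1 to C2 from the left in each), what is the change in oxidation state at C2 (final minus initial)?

-4

Before: C2 has 1 bond to C, 3 bonds to N → oxidation state +3.
After: C2 has 1 bond to C, 2 bonds to H, 1 bond to N → oxidation state -1.
Δ = -1 − (+3) = -4, so this is a reduction at C2.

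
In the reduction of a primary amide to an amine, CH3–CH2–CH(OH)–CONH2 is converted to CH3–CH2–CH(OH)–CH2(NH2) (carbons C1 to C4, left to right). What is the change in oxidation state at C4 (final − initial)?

-4

Before: C4 has 1 bond to C, 2 bonds to O, 1 bond to N → oxidation state +3.
After: C4 has 1 bond to C, 2 bonds to H, 1 bond to N → oxidation state -1.
Δ = -1 − (+3) = -4, so this is a reduction at C4.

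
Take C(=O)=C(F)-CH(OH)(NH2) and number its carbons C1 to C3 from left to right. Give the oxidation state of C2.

+1

Bonds to more-electronegative neighbours contribute +1 each, bonds to H or metals contribute −1 each, and C–C bonds contribute 0.
C2 has a double bond to C (2×0 = 0), one bond to C (0), one bond to F (+1).
Oxidation state = 0 + 0 + 1 = +1.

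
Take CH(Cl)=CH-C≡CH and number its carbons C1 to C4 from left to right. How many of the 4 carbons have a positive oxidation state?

0

Each bond to a more electronegative atom (O, N, halogen) counts +1, each bond to a less electronegative atom (H, metal, B, Si) counts −1, and each C–C bond counts 0. Tallying each carbon:
C1: 2C, 1H, 1Cl → 0 − 1 + 1 = 0
C2: 3C, 1H → 0 − 1 = -1
C3: 4C → 0 = 0
C4: 3C, 1H → 0 − 1 = -1
0 carbons meet the condition.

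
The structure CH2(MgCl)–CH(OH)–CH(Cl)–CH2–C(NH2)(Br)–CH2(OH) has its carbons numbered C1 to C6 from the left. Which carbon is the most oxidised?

Assign +1 per bond to O/N/halogen, −1 per bond to H or an electropositive element, and 0 per bond to carbon. Tallying each carbon:
C1: 1C, 2H, 1Mg → 0 − 2 − 1 = -3
C2: 2C, 1H, 1O → 0 − 1 + 1 = 0
C3: 2C, 1H, 1Cl → 0 − 1 + 1 = 0
C4: 2C, 2H → 0 − 2 = -2
C5: 2C, 1N, 1Br → 0 + 1 + 1 = +2
C6: 1C, 2H, 1O → 0 − 2 + 1 = -1
The most oxidised carbon is C5 at +2.

C5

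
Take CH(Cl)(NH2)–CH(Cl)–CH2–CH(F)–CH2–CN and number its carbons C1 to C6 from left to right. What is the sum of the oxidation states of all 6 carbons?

0

Tallying each carbon's bonds:
C1: 1C, 1H, 1N, 1Cl → 0 − 1 + 1 + 1 = +1
C2: 2C, 1H, 1Cl → 0 − 1 + 1 = 0
C3: 2C, 2H → 0 − 2 = -2
C4: 2C, 1H, 1F → 0 − 1 + 1 = 0
C5: 2C, 2H → 0 − 2 = -2
C6: 1C, 3N → 0 + 3 = +3
Sum = +1 + 0 − 2 + 0 − 2 + 3 = 0.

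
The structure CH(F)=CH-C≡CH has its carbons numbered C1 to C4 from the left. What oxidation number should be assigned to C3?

Assign +1 per bond to O/N/halogen, −1 per bond to H or an electropositive element, and 0 per bond to carbon.
C3 has one bond to C (0), a triple bond to C (3×0 = 0).
Oxidation state = 0 + 0 = 0.

0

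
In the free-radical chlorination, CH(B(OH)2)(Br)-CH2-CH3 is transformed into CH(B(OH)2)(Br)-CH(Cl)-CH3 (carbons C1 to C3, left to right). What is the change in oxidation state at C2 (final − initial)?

+2

Before: C2 has 2 bonds to C, 2 bonds to H → oxidation state -2.
After: C2 has 2 bonds to C, 1 bond to H, 1 bond to Cl → oxidation state 0.
Δ = 0 − (-2) = +2, so this is an oxidation at C2.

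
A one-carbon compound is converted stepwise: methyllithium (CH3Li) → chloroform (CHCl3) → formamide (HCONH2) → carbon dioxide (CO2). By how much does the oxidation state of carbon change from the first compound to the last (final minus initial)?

+8

Carbon oxidation states along the series — methyllithium: -4, chloroform: +2, formamide: +2, carbon dioxide: +4.
Net change = +4 − (-4) = +8.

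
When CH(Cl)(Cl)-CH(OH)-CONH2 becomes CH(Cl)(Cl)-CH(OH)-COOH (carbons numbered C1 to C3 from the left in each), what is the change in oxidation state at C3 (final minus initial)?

Before: C3 has 1 bond to C, 2 bonds to O, 1 bond to N → oxidation state +3.
After: C3 has 1 bond to C, 3 bonds to O → oxidation state +3.
Δ = +3 − (+3) = 0, so no net redox change at C3.

0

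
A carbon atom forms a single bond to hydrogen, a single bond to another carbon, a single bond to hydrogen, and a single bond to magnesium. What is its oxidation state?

The carbon has one bond to C (0), one bond to Mg (-1), one bond to H (-1), one bond to H (-1).
Oxidation state = 0 − 1 − 1 − 1 = -3.

-3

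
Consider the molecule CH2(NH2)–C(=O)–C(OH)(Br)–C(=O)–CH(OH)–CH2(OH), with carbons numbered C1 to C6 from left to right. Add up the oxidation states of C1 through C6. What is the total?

+4

Tallying each carbon's bonds:
C1: 1C, 2H, 1N → 0 − 2 + 1 = -1
C2: 2C, 2O → 0 + 2 = +2
C3: 2C, 1O, 1Br → 0 + 1 + 1 = +2
C4: 2C, 2O → 0 + 2 = +2
C5: 2C, 1H, 1O → 0 − 1 + 1 = 0
C6: 1C, 2H, 1O → 0 − 2 + 1 = -1
Sum = -1 + 2 + 2 + 2 + 0 − 1 = +4.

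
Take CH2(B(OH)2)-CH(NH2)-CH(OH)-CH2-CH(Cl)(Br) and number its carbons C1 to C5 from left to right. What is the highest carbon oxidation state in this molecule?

+1

Tallying each carbon's bonds:
C1: 1C, 2H, 1B → 0 − 2 − 1 = -3
C2: 2C, 1H, 1N → 0 − 1 + 1 = 0
C3: 2C, 1H, 1O → 0 − 1 + 1 = 0
C4: 2C, 2H → 0 − 2 = -2
C5: 1C, 1H, 1Cl, 1Br → 0 − 1 + 1 + 1 = +1
The highest value is +1.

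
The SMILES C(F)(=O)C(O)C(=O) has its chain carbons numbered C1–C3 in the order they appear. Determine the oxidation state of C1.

Count +1 for every bond to an atom more electronegative than carbon and −1 for every bond to one less electronegative; C–C bonds are 0.
C1 has one bond to C (0), one bond to F (+1), a double bond to O (2×+1 = +2).
Oxidation state = 0 + 1 + 2 = +3.

+3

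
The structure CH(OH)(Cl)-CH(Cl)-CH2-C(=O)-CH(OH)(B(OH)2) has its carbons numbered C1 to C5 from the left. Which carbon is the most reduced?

Tallying each carbon's bonds:
C1: 1C, 1H, 1O, 1Cl → 0 − 1 + 1 + 1 = +1
C2: 2C, 1H, 1Cl → 0 − 1 + 1 = 0
C3: 2C, 2H → 0 − 2 = -2
C4: 2C, 2O → 0 + 2 = +2
C5: 1C, 1H, 1O, 1B → 0 − 1 + 1 − 1 = -1
The most reduced carbon is C3 at -2.

C3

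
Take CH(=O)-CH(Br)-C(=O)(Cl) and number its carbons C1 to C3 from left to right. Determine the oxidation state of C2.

0

Bonds to more-electronegative neighbours contribute +1 each, bonds to H or metals contribute −1 each, and C–C bonds contribute 0.
C2 has one bond to C (0), one bond to C (0), one bond to H (-1), one bond to Br (+1).
Oxidation state = 0 + 0 − 1 + 1 = 0.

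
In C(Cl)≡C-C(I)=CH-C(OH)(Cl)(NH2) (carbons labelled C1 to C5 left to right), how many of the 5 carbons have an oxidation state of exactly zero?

1

Tallying each carbon's bonds:
C1: 3C, 1Cl → 0 + 1 = +1
C2: 4C → 0 = 0
C3: 3C, 1I → 0 + 1 = +1
C4: 3C, 1H → 0 − 1 = -1
C5: 1C, 1O, 1N, 1Cl → 0 + 1 + 1 + 1 = +3
1 carbon (C2) meets the condition.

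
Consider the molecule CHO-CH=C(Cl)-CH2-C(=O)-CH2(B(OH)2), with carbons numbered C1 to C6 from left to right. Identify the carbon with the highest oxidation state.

C5

Tallying each carbon's bonds:
C1: 1C, 1H, 2O → 0 − 1 + 2 = +1
C2: 3C, 1H → 0 − 1 = -1
C3: 3C, 1Cl → 0 + 1 = +1
C4: 2C, 2H → 0 − 2 = -2
C5: 2C, 2O → 0 + 2 = +2
C6: 1C, 2H, 1B → 0 − 2 − 1 = -3
The most oxidised carbon is C5 at +2.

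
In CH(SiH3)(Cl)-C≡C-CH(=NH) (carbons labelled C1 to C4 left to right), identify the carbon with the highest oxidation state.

C4

Tallying each carbon's bonds:
C1: 1C, 1H, 1Cl, 1Si → 0 − 1 + 1 − 1 = -1
C2: 4C → 0 = 0
C3: 4C → 0 = 0
C4: 1C, 1H, 2N → 0 − 1 + 2 = +1
The most oxidised carbon is C4 at +1.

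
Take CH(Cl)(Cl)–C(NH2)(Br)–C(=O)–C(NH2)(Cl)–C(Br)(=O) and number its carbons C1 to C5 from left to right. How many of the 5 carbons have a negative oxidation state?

Tallying each carbon's bonds:
C1: 1C, 1H, 2Cl → 0 − 1 + 2 = +1
C2: 2C, 1N, 1Br → 0 + 1 + 1 = +2
C3: 2C, 2O → 0 + 2 = +2
C4: 2C, 1N, 1Cl → 0 + 1 + 1 = +2
C5: 1C, 2O, 1Br → 0 + 2 + 1 = +3
0 carbons meet the condition.

0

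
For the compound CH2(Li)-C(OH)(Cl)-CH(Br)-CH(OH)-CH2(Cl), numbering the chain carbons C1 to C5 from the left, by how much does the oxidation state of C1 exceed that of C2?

-5

C1: 1C, 2H, 1Li → 0 − 2 − 1 = -3
C2: 2C, 1O, 1Cl → 0 + 1 + 1 = +2
Difference: -3 − (+2) = -5.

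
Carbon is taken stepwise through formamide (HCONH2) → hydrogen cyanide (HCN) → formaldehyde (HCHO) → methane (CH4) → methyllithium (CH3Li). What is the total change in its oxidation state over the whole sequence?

-6

Carbon oxidation states along the series — formamide: +2, hydrogen cyanide: +2, formaldehyde: 0, methane: -4, methyllithium: -4.
Net change = -4 − (+2) = -6.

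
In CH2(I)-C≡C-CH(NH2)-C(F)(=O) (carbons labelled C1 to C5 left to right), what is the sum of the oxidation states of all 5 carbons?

+2

Tallying each carbon's bonds:
C1: 1C, 2H, 1I → 0 − 2 + 1 = -1
C2: 4C → 0 = 0
C3: 4C → 0 = 0
C4: 2C, 1H, 1N → 0 − 1 + 1 = 0
C5: 1C, 2O, 1F → 0 + 2 + 1 = +3
Sum = -1 + 0 + 0 + 0 + 3 = +2.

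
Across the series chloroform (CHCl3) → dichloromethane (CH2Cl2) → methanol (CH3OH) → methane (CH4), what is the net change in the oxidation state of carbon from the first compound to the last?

Carbon oxidation states along the series — chloroform: +2, dichloromethane: 0, methanol: -2, methane: -4.
Net change = -4 − (+2) = -6.

-6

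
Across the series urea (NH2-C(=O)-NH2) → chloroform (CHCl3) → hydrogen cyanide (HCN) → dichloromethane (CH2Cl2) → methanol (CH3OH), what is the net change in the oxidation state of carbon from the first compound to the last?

-6

Carbon oxidation states along the series — urea: +4, chloroform: +2, hydrogen cyanide: +2, dichloromethane: 0, methanol: -2.
Net change = -2 − (+4) = -6.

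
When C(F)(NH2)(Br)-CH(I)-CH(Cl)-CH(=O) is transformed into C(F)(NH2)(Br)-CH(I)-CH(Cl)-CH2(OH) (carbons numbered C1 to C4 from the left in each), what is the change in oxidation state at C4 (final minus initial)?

-2

Before: C4 has 1 bond to C, 1 bond to H, 2 bonds to O → oxidation state +1.
After: C4 has 1 bond to C, 2 bonds to H, 1 bond to O → oxidation state -1.
Δ = -1 − (+1) = -2, so this is a reduction at C4.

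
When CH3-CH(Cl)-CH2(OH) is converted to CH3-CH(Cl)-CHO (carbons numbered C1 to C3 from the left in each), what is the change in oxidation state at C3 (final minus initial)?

Before: C3 has 1 bond to C, 2 bonds to H, 1 bond to O → oxidation state -1.
After: C3 has 1 bond to C, 1 bond to H, 2 bonds to O → oxidation state +1.
Δ = +1 − (-1) = +2, so this is an oxidation at C3.

+2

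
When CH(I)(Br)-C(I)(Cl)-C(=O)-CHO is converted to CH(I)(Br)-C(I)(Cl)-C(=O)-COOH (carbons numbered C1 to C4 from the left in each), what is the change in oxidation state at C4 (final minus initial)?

Before: C4 has 1 bond to C, 1 bond to H, 2 bonds to O → oxidation state +1.
After: C4 has 1 bond to C, 3 bonds to O → oxidation state +3.
Δ = +3 − (+1) = +2, so this is an oxidation at C4.

+2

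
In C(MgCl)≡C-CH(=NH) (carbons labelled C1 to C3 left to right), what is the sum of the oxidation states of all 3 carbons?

0

Each bond to a more electronegative atom (O, N, halogen) counts +1, each bond to a less electronegative atom (H, metal, B, Si) counts −1, and each C–C bond counts 0. Tallying each carbon:
C1: 3C, 1Mg → 0 − 1 = -1
C2: 4C → 0 = 0
C3: 1C, 1H, 2N → 0 − 1 + 2 = +1
Sum = -1 + 0 + 1 = 0.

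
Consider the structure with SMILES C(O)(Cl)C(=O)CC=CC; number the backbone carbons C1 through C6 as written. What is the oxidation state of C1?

C1 has one bond to C (0), one bond to H (-1), one bond to O (+1), one bond to Cl (+1).
Oxidation state = 0 − 1 + 1 + 1 = +1.

+1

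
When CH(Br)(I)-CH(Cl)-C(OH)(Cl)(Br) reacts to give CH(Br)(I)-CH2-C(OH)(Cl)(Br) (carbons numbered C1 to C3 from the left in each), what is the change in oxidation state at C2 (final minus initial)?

-2

Before: C2 has 2 bonds to C, 1 bond to H, 1 bond to Cl → oxidation state 0.
After: C2 has 2 bonds to C, 2 bonds to H → oxidation state -2.
Δ = -2 − (0) = -2, so this is a reduction at C2.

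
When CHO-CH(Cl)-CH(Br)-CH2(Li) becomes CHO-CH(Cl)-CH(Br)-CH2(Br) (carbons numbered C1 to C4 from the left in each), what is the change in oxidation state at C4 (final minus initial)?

Before: C4 has 1 bond to C, 2 bonds to H, 1 bond to Li → oxidation state -3.
After: C4 has 1 bond to C, 2 bonds to H, 1 bond to Br → oxidation state -1.
Δ = -1 − (-3) = +2, so this is an oxidation at C4.

+2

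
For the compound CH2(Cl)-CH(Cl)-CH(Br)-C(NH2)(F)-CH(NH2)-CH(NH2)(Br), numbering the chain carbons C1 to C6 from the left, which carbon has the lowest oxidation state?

C1

Tallying each carbon's bonds:
C1: 1C, 2H, 1Cl → 0 − 2 + 1 = -1
C2: 2C, 1H, 1Cl → 0 − 1 + 1 = 0
C3: 2C, 1H, 1Br → 0 − 1 + 1 = 0
C4: 2C, 1N, 1F → 0 + 1 + 1 = +2
C5: 2C, 1H, 1N → 0 − 1 + 1 = 0
C6: 1C, 1H, 1N, 1Br → 0 − 1 + 1 + 1 = +1
The most reduced carbon is C1 at -1.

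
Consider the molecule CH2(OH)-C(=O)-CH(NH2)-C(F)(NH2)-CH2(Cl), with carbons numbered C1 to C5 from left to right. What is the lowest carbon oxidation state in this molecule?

Tallying each carbon's bonds:
C1: 1C, 2H, 1O → 0 − 2 + 1 = -1
C2: 2C, 2O → 0 + 2 = +2
C3: 2C, 1H, 1N → 0 − 1 + 1 = 0
C4: 2C, 1N, 1F → 0 + 1 + 1 = +2
C5: 1C, 2H, 1Cl → 0 − 2 + 1 = -1
The lowest value is -1.

-1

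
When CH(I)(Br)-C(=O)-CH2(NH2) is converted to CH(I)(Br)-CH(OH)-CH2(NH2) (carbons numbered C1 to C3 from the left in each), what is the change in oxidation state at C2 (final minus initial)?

Before: C2 has 2 bonds to C, 2 bonds to O → oxidation state +2.
After: C2 has 2 bonds to C, 1 bond to H, 1 bond to O → oxidation state 0.
Δ = 0 − (+2) = -2, so this is a reduction at C2.

-2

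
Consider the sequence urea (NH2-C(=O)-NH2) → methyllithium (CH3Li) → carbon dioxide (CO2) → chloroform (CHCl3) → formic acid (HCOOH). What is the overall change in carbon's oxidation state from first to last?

-2

Carbon oxidation states along the series — urea: +4, methyllithium: -4, carbon dioxide: +4, chloroform: +2, formic acid: +2.
Net change = +2 − (+4) = -2.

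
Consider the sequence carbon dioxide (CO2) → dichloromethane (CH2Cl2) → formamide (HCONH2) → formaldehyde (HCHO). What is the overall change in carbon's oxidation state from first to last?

-4

Carbon oxidation states along the series — carbon dioxide: +4, dichloromethane: 0, formamide: +2, formaldehyde: 0.
Net change = 0 − (+4) = -4.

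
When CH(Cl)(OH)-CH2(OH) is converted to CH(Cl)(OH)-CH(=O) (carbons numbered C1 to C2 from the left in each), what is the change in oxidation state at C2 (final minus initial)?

+2

Before: C2 has 1 bond to C, 2 bonds to H, 1 bond to O → oxidation state -1.
After: C2 has 1 bond to C, 1 bond to H, 2 bonds to O → oxidation state +1.
Δ = +1 − (-1) = +2, so this is an oxidation at C2.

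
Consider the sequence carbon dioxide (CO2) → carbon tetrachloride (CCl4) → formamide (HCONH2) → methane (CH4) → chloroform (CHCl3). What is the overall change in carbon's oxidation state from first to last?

-2

Carbon oxidation states along the series — carbon dioxide: +4, carbon tetrachloride: +4, formamide: +2, methane: -4, chloroform: +2.
Net change = +2 − (+4) = -2.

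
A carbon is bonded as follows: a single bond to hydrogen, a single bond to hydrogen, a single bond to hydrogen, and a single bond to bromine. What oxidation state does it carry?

-2

The carbon has one bond to Br (+1), one bond to H (-1), one bond to H (-1), one bond to H (-1).
Oxidation state = +1 − 1 − 1 − 1 = -2.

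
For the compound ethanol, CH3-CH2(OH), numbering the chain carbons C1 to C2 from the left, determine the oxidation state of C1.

Count +1 for every bond to an atom more electronegative than carbon and −1 for every bond to one less electronegative; C–C bonds are 0.
C1 has one bond to H (-1), one bond to H (-1), one bond to H (-1), one bond to C (0).
Oxidation state = -1 − 1 − 1 + 0 = -3.

-3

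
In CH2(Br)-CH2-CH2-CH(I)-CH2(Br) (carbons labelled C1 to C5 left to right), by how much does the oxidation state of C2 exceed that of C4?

C2: 2C, 2H → 0 − 2 = -2
C4: 2C, 1H, 1I → 0 − 1 + 1 = 0
Difference: -2 − (0) = -2.

-2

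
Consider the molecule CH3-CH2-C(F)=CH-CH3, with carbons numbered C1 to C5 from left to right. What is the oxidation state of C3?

Each bond to a more electronegative atom (O, N, halogen) counts +1, each bond to a less electronegative atom (H, metal, B, Si) counts −1, and each C–C bond counts 0.
C3 has one bond to C (0), a double bond to C (2×0 = 0), one bond to F (+1).
Oxidation state = 0 + 0 + 1 = +1.

+1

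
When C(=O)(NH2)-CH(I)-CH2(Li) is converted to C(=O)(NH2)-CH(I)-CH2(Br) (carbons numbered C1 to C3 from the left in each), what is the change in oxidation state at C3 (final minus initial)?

+2

Before: C3 has 1 bond to C, 2 bonds to H, 1 bond to Li → oxidation state -3.
After: C3 has 1 bond to C, 2 bonds to H, 1 bond to Br → oxidation state -1.
Δ = -1 − (-3) = +2, so this is an oxidation at C3.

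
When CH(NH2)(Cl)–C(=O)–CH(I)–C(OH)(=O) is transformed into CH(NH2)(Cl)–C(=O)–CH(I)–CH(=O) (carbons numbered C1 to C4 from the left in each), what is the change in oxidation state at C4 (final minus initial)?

-2

Before: C4 has 1 bond to C, 3 bonds to O → oxidation state +3.
After: C4 has 1 bond to C, 1 bond to H, 2 bonds to O → oxidation state +1.
Δ = +1 − (+3) = -2, so this is a reduction at C4.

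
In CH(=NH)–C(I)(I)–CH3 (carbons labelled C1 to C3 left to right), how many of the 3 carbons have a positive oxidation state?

2

Tallying each carbon's bonds:
C1: 1C, 1H, 2N → 0 − 1 + 2 = +1
C2: 2C, 2I → 0 + 2 = +2
C3: 1C, 3H → 0 − 3 = -3
2 carbons (C1, C2) meet the condition.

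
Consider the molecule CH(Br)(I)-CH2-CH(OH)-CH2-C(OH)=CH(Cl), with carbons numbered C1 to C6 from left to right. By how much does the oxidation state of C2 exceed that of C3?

-2

C2: 2C, 2H → 0 − 2 = -2
C3: 2C, 1H, 1O → 0 − 1 + 1 = 0
Difference: -2 − (0) = -2.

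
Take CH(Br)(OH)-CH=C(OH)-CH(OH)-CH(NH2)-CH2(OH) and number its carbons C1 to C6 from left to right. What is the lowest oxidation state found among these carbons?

-1

Assign +1 per bond to O/N/halogen, −1 per bond to H or an electropositive element, and 0 per bond to carbon. Tallying each carbon:
C1: 1C, 1H, 1O, 1Br → 0 − 1 + 1 + 1 = +1
C2: 3C, 1H → 0 − 1 = -1
C3: 3C, 1O → 0 + 1 = +1
C4: 2C, 1H, 1O → 0 − 1 + 1 = 0
C5: 2C, 1H, 1N → 0 − 1 + 1 = 0
C6: 1C, 2H, 1O → 0 − 2 + 1 = -1
The lowest value is -1.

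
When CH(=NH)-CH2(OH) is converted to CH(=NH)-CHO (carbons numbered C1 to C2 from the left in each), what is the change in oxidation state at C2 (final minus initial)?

Before: C2 has 1 bond to C, 2 bonds to H, 1 bond to O → oxidation state -1.
After: C2 has 1 bond to C, 1 bond to H, 2 bonds to O → oxidation state +1.
Δ = +1 − (-1) = +2, so this is an oxidation at C2.

+2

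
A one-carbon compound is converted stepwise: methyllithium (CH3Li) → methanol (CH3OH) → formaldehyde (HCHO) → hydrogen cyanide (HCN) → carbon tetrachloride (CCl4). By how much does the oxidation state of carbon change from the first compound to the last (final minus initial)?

+8

Carbon oxidation states along the series — methyllithium: -4, methanol: -2, formaldehyde: 0, hydrogen cyanide: +2, carbon tetrachloride: +4.
Net change = +4 − (-4) = +8.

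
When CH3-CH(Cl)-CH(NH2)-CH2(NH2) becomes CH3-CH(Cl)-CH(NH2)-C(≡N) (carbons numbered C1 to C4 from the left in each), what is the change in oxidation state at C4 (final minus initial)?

+4

Before: C4 has 1 bond to C, 2 bonds to H, 1 bond to N → oxidation state -1.
After: C4 has 1 bond to C, 3 bonds to N → oxidation state +3.
Δ = +3 − (-1) = +4, so this is an oxidation at C4.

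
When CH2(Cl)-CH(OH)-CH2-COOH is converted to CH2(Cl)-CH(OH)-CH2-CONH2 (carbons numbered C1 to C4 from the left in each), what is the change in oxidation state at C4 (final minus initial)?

0

Before: C4 has 1 bond to C, 3 bonds to O → oxidation state +3.
After: C4 has 1 bond to C, 2 bonds to O, 1 bond to N → oxidation state +3.
Δ = +3 − (+3) = 0, so no net redox change at C4.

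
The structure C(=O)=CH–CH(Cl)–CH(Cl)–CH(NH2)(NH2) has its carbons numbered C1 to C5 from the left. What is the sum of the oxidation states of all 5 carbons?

+2

Assign +1 per bond to O/N/halogen, −1 per bond to H or an electropositive element, and 0 per bond to carbon. Tallying each carbon:
C1: 2C, 2O → 0 + 2 = +2
C2: 3C, 1H → 0 − 1 = -1
C3: 2C, 1H, 1Cl → 0 − 1 + 1 = 0
C4: 2C, 1H, 1Cl → 0 − 1 + 1 = 0
C5: 1C, 1H, 2N → 0 − 1 + 2 = +1
Sum = +2 − 1 + 0 + 0 + 1 = +2.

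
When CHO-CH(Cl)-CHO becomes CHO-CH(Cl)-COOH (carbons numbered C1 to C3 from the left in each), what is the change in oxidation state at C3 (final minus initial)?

Before: C3 has 1 bond to C, 1 bond to H, 2 bonds to O → oxidation state +1.
After: C3 has 1 bond to C, 3 bonds to O → oxidation state +3.
Δ = +3 − (+1) = +2, so this is an oxidation at C3.

+2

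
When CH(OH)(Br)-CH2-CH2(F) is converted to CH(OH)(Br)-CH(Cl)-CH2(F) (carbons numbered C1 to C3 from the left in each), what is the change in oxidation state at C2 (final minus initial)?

+2

Before: C2 has 2 bonds to C, 2 bonds to H → oxidation state -2.
After: C2 has 2 bonds to C, 1 bond to H, 1 bond to Cl → oxidation state 0.
Δ = 0 − (-2) = +2, so this is an oxidation at C2.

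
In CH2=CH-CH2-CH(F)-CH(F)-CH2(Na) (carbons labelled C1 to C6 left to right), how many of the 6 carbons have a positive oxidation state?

0

Tallying each carbon's bonds:
C1: 2C, 2H → 0 − 2 = -2
C2: 3C, 1H → 0 − 1 = -1
C3: 2C, 2H → 0 − 2 = -2
C4: 2C, 1H, 1F → 0 − 1 + 1 = 0
C5: 2C, 1H, 1F → 0 − 1 + 1 = 0
C6: 1C, 2H, 1Na → 0 − 2 − 1 = -3
0 carbons meet the condition.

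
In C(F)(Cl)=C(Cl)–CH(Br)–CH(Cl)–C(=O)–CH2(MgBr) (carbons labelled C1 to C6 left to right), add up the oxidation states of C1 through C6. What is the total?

+2

Count +1 for every bond to an atom more electronegative than carbon and −1 for every bond to one less electronegative; C–C bonds are 0. Tallying each carbon:
C1: 2C, 1F, 1Cl → 0 + 1 + 1 = +2
C2: 3C, 1Cl → 0 + 1 = +1
C3: 2C, 1H, 1Br → 0 − 1 + 1 = 0
C4: 2C, 1H, 1Cl → 0 − 1 + 1 = 0
C5: 2C, 2O → 0 + 2 = +2
C6: 1C, 2H, 1Mg → 0 − 2 − 1 = -3
Sum = +2 + 1 + 0 + 0 + 2 − 3 = +2.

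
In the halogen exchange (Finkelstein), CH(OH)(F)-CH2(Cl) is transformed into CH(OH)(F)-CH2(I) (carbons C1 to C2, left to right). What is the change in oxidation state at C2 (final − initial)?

Before: C2 has 1 bond to C, 2 bonds to H, 1 bond to Cl → oxidation state -1.
After: C2 has 1 bond to C, 2 bonds to H, 1 bond to I → oxidation state -1.
Δ = -1 − (-1) = 0, so no net redox change at C2.

0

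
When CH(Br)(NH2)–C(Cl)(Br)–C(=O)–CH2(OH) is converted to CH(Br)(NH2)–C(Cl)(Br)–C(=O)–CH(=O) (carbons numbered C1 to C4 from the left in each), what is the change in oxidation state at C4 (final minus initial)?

Before: C4 has 1 bond to C, 2 bonds to H, 1 bond to O → oxidation state -1.
After: C4 has 1 bond to C, 1 bond to H, 2 bonds to O → oxidation state +1.
Δ = +1 − (-1) = +2, so this is an oxidation at C4.

+2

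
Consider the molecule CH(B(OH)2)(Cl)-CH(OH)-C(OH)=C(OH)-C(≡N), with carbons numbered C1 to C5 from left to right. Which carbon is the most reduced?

Count +1 for every bond to an atom more electronegative than carbon and −1 for every bond to one less electronegative; C–C bonds are 0. Tallying each carbon:
C1: 1C, 1H, 1Cl, 1B → 0 − 1 + 1 − 1 = -1
C2: 2C, 1H, 1O → 0 − 1 + 1 = 0
C3: 3C, 1O → 0 + 1 = +1
C4: 3C, 1O → 0 + 1 = +1
C5: 1C, 3N → 0 + 3 = +3
The most reduced carbon is C1 at -1.

C1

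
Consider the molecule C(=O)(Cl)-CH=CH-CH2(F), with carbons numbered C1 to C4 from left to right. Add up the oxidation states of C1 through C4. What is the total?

0

Bonds to more-electronegative neighbours contribute +1 each, bonds to H or metals contribute −1 each, and C–C bonds contribute 0. Tallying each carbon:
C1: 1C, 2O, 1Cl → 0 + 2 + 1 = +3
C2: 3C, 1H → 0 − 1 = -1
C3: 3C, 1H → 0 − 1 = -1
C4: 1C, 2H, 1F → 0 − 2 + 1 = -1
Sum = +3 − 1 − 1 − 1 = 0.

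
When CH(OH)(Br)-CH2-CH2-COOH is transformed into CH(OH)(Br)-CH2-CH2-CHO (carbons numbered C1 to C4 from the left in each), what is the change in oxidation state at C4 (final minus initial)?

Before: C4 has 1 bond to C, 3 bonds to O → oxidation state +3.
After: C4 has 1 bond to C, 1 bond to H, 2 bonds to O → oxidation state +1.
Δ = +1 − (+3) = -2, so this is a reduction at C4.

-2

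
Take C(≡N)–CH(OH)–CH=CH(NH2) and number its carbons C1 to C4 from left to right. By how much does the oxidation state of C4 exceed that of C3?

+1

C4: 2C, 1H, 1N → 0 − 1 + 1 = 0
C3: 3C, 1H → 0 − 1 = -1
Difference: 0 − (-1) = +1.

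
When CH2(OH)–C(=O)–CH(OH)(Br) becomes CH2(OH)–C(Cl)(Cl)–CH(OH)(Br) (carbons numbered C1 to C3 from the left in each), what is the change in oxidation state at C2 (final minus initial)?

0

Before: C2 has 2 bonds to C, 2 bonds to O → oxidation state +2.
After: C2 has 2 bonds to C, 2 bonds to Cl → oxidation state +2.
Δ = +2 − (+2) = 0, so no net redox change at C2.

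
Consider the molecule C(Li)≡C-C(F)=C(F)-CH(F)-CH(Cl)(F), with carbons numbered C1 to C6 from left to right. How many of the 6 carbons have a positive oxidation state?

Tallying each carbon's bonds:
C1: 3C, 1Li → 0 − 1 = -1
C2: 4C → 0 = 0
C3: 3C, 1F → 0 + 1 = +1
C4: 3C, 1F → 0 + 1 = +1
C5: 2C, 1H, 1F → 0 − 1 + 1 = 0
C6: 1C, 1H, 1F, 1Cl → 0 − 1 + 1 + 1 = +1
3 carbons (C3, C4, C6) meet the condition.

3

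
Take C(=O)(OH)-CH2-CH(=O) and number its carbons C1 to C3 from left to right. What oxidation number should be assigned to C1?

C1 has one bond to C (0), a double bond to O (2×+1 = +2), one bond to O (+1).
Oxidation state = 0 + 2 + 1 = +3.

+3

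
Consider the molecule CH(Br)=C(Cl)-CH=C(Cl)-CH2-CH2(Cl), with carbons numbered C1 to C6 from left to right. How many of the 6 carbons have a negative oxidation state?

3

Assign +1 per bond to O/N/halogen, −1 per bond to H or an electropositive element, and 0 per bond to carbon. Tallying each carbon:
C1: 2C, 1H, 1Br → 0 − 1 + 1 = 0
C2: 3C, 1Cl → 0 + 1 = +1
C3: 3C, 1H → 0 − 1 = -1
C4: 3C, 1Cl → 0 + 1 = +1
C5: 2C, 2H → 0 − 2 = -2
C6: 1C, 2H, 1Cl → 0 − 2 + 1 = -1
3 carbons (C3, C5, C6) meet the condition.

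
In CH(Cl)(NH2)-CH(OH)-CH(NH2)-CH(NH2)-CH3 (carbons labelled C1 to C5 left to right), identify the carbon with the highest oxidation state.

Assign +1 per bond to O/N/halogen, −1 per bond to H or an electropositive element, and 0 per bond to carbon. Tallying each carbon:
C1: 1C, 1H, 1N, 1Cl → 0 − 1 + 1 + 1 = +1
C2: 2C, 1H, 1O → 0 − 1 + 1 = 0
C3: 2C, 1H, 1N → 0 − 1 + 1 = 0
C4: 2C, 1H, 1N → 0 − 1 + 1 = 0
C5: 1C, 3H → 0 − 3 = -3
The most oxidised carbon is C1 at +1.

C1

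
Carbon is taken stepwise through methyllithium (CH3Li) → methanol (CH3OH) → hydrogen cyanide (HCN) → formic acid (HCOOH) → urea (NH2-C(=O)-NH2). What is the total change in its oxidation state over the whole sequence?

Carbon oxidation states along the series — methyllithium: -4, methanol: -2, hydrogen cyanide: +2, formic acid: +2, urea: +4.
Net change = +4 − (-4) = +8.

+8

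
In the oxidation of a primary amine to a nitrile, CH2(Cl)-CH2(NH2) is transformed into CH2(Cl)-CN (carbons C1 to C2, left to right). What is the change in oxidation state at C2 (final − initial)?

+4

Before: C2 has 1 bond to C, 2 bonds to H, 1 bond to N → oxidation state -1.
After: C2 has 1 bond to C, 3 bonds to N → oxidation state +3.
Δ = +3 − (-1) = +4, so this is an oxidation at C2.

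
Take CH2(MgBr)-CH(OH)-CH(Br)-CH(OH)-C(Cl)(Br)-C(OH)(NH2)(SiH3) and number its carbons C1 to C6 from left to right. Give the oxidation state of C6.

Assign +1 per bond to O/N/halogen, −1 per bond to H or an electropositive element, and 0 per bond to carbon.
C6 has one bond to C (0), one bond to O (+1), one bond to N (+1), one bond to Si (-1).
Oxidation state = 0 + 1 + 1 − 1 = +1.

+1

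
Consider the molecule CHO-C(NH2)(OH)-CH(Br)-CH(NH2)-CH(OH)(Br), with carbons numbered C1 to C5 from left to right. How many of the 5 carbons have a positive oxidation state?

Count +1 for every bond to an atom more electronegative than carbon and −1 for every bond to one less electronegative; C–C bonds are 0. Tallying each carbon:
C1: 1C, 1H, 2O → 0 − 1 + 2 = +1
C2: 2C, 1O, 1N → 0 + 1 + 1 = +2
C3: 2C, 1H, 1Br → 0 − 1 + 1 = 0
C4: 2C, 1H, 1N → 0 − 1 + 1 = 0
C5: 1C, 1H, 1O, 1Br → 0 − 1 + 1 + 1 = +1
3 carbons (C1, C2, C5) meet the condition.

3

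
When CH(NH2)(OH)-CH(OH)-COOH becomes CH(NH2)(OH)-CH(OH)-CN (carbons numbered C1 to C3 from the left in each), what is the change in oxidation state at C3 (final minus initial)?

Before: C3 has 1 bond to C, 3 bonds to O → oxidation state +3.
After: C3 has 1 bond to C, 3 bonds to N → oxidation state +3.
Δ = +3 − (+3) = 0, so no net redox change at C3.

0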